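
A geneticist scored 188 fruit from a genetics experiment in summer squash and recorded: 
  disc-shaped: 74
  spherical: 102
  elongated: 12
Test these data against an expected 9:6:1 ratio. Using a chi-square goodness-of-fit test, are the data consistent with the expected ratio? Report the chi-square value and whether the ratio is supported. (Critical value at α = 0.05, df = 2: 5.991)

Expected counts for N = 188 under a 9:6:1 ratio (total parts = 16):
  disc-shaped: 188 × 9/16 = 105.75
  spherical: 188 × 6/16 = 70.5
  elongated: 188 × 1/16 = 11.75
χ² = Σ (O − E)² / E
  disc-shaped: (74 − 105.75)² / 105.75 = 9.5325
  spherical: (102 − 70.5)² / 70.5 = 14.0745
  elongated: (12 − 11.75)² / 11.75 = 0.0053
χ² = 9.5325 + 14.0745 + 0.0053 = 23.6123 ≈ 23.612
Degrees of freedom = 3 − 1 = 2; critical value at α = 0.05 is 5.991.
Since 23.612 > 5.991, we reject the null hypothesis — the data do not fit the 9:6:1 ratio.

23.612; not consistent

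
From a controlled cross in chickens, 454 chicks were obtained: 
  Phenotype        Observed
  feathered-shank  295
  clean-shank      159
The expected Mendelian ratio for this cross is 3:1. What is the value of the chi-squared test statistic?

24.320

Total ratio parts = 4. Expected numbers out of 454:
  feathered-shank: 454 × 3/4 = 340.5
  clean-shank: 454 × 1/4 = 113.5
χ² = Σ (O − E)² / E
  feathered-shank: (295 − 340.5)² / 340.5 = 6.0800
  clean-shank: (159 − 113.5)² / 113.5 = 18.2401
χ² = 6.0800 + 18.2401 = 24.3201 ≈ 24.320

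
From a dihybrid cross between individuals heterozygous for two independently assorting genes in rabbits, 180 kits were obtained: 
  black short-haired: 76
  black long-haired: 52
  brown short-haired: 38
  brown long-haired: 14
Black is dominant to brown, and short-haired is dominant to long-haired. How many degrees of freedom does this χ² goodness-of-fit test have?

A dihybrid F₂ with independent assortment and complete dominance at both loci gives a 9:3:3:1 phenotypic ratio.
A goodness-of-fit test with 4 phenotype classes has df = 4 − 1 = 3.

3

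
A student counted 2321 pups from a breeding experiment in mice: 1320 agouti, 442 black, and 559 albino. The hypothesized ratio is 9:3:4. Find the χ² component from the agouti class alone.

0.160

Under the 9:3:4 hypothesis (Σ ratio = 16, N = 2321):
  agouti: 2321 × 9/16 = 1305.5625
  black: 2321 × 3/16 = 435.1875
  albino: 2321 × 4/16 = 580.25
Contribution of agouti: (1320 − 1305.5625)² / 1305.5625 = 0.1597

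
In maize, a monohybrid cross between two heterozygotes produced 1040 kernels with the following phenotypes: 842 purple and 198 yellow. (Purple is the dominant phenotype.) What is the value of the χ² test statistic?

For a monohybrid cross between heterozygotes with complete dominance, the expected phenotypic ratio is 3:1.
Expected counts for N = 1040 under a 3:1 ratio (total parts = 4):
  purple: 1040 × 3/4 = 780
  yellow: 1040 × 1/4 = 260
χ² = Σ (O − E)² / E
  purple: (842 − 780)² / 780 = 4.9282
  yellow: (198 − 260)² / 260 = 14.7846
χ² = 4.9282 + 14.7846 = 19.7128 ≈ 19.713

19.713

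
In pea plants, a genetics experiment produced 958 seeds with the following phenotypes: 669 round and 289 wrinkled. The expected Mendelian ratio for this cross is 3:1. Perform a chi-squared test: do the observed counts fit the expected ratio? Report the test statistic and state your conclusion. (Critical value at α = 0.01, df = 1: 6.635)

The 3:1 ratio has 4 parts, so with N = 958 the expected counts are:
  round: 958 × 3/4 = 718.5
  wrinkled: 958 × 1/4 = 239.5
χ² = Σ (O − E)² / E
  round: (669 − 718.5)² / 718.5 = 3.4102
  wrinkled: (289 − 239.5)² / 239.5 = 10.2307
χ² = 3.4102 + 10.2307 = 13.6409 ≈ 13.641
Degrees of freedom = 2 − 1 = 1; critical value at α = 0.01 is 6.635.
Since 13.641 > 6.635, we reject the null hypothesis — the data do not fit the 3:1 ratio.

13.641; not consistent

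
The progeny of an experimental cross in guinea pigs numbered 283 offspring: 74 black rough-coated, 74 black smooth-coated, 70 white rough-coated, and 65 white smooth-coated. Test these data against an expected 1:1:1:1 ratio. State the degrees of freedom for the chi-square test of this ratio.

A goodness-of-fit test with 4 phenotype classes has df = 4 − 1 = 3.

3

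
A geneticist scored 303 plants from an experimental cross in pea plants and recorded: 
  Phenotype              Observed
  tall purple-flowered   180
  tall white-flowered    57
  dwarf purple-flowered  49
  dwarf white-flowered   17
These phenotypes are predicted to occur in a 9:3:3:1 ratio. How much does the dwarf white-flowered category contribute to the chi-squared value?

Under the 9:3:3:1 hypothesis (Σ ratio = 16, N = 303):
  tall purple-flowered: 303 × 9/16 = 170.4375
  tall white-flowered: 303 × 3/16 = 56.8125
  dwarf purple-flowered: 303 × 3/16 = 56.8125
  dwarf white-flowered: 303 × 1/16 = 18.9375
Contribution of dwarf white-flowered: (17 − 18.9375)² / 18.9375 = 0.1982

0.198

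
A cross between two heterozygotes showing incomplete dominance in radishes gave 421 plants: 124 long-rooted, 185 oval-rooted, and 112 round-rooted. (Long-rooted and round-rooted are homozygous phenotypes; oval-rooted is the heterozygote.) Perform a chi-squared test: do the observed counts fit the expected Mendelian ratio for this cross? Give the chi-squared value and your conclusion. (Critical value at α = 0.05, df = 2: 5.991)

With incomplete dominance, a heterozygote × heterozygote cross gives a 1:2:1 phenotypic ratio.
Total ratio parts = 4. Expected numbers out of 421:
  long-rooted: 421 × 1/4 = 105.25
  oval-rooted: 421 × 2/4 = 210.5
  round-rooted: 421 × 1/4 = 105.25
χ² = Σ (O − E)² / E
  long-rooted: (124 − 105.25)² / 105.25 = 3.3403
  oval-rooted: (185 − 210.5)² / 210.5 = 3.0891
  round-rooted: (112 − 105.25)² / 105.25 = 0.4329
χ² = 3.3403 + 3.0891 + 0.4329 = 6.8623 ≈ 6.862
Degrees of freedom = 3 − 1 = 2; critical value at α = 0.05 is 5.991.
Since 6.862 > 5.991, we reject the null hypothesis — the data do not fit the 1:2:1 ratio.

6.862; not consistent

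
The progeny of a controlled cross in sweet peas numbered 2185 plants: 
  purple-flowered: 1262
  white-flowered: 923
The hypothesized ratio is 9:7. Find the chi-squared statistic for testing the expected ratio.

Under the 9:7 hypothesis (Σ ratio = 16, N = 2185):
  purple-flowered: 2185 × 9/16 = 1229.0625
  white-flowered: 2185 × 7/16 = 955.9375
χ² = Σ (O − E)² / E
  purple-flowered: (1262 − 1229.0625)² / 1229.0625 = 0.8827
  white-flowered: (923 − 955.9375)² / 955.9375 = 1.1349
χ² = 0.8827 + 1.1349 = 2.0176 ≈ 2.018

2.018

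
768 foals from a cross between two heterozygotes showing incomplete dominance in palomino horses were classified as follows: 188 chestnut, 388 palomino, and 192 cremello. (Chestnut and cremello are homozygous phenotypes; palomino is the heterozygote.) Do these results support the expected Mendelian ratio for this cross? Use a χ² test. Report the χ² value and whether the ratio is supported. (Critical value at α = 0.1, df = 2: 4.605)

With incomplete dominance, a heterozygote × heterozygote cross gives a 1:2:1 phenotypic ratio.
The 1:2:1 ratio has 4 parts, so with N = 768 the expected counts are:
  chestnut: 768 × 1/4 = 192
  palomino: 768 × 2/4 = 384
  cremello: 768 × 1/4 = 192
χ² = Σ (O − E)² / E
  chestnut: (188 − 192)² / 192 = 0.0833
  palomino: (388 − 384)² / 384 = 0.0417
  cremello: (192 − 192)² / 192 = 0.0000
χ² = 0.0833 + 0.0417 + 0.0000 = 0.125
Degrees of freedom = 3 − 1 = 2; critical value at α = 0.1 is 4.605.
Since 0.125 < 4.605, we fail to reject the null hypothesis — the data are consistent with the 1:2:1 ratio.

0.125; consistent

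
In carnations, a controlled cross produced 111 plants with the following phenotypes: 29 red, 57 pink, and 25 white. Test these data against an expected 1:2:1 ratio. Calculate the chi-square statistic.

Under the 1:2:1 hypothesis (Σ ratio = 4, N = 111):
  red: 111 × 1/4 = 27.75
  pink: 111 × 2/4 = 55.5
  white: 111 × 1/4 = 27.75
χ² = Σ (O − E)² / E
  red: (29 − 27.75)² / 27.75 = 0.0563
  pink: (57 − 55.5)² / 55.5 = 0.0405
  white: (25 − 27.75)² / 27.75 = 0.2725
χ² = 0.0563 + 0.0405 + 0.2725 = 0.3693 ≈ 0.369

0.369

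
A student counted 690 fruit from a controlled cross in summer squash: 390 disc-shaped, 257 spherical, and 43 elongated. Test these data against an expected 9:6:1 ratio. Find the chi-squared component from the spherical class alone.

The 9:6:1 ratio has 16 parts, so with N = 690 the expected counts are:
  disc-shaped: 690 × 9/16 = 388.125
  spherical: 690 × 6/16 = 258.75
  elongated: 690 × 1/16 = 43.125
Contribution of spherical: (257 − 258.75)² / 258.75 = 0.0118

0.012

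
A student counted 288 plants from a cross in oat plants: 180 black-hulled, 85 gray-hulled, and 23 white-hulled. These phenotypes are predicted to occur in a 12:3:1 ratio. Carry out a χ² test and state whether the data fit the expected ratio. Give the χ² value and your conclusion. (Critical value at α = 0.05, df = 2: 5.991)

Total ratio parts = 16. Expected numbers out of 288:
  black-hulled: 288 × 12/16 = 216
  gray-hulled: 288 × 3/16 = 54
  white-hulled: 288 × 1/16 = 18
χ² = Σ (O − E)² / E
  black-hulled: (180 − 216)² / 216 = 6.0000
  gray-hulled: (85 − 54)² / 54 = 17.7963
  white-hulled: (23 − 18)² / 18 = 1.3889
χ² = 6.0000 + 17.7963 + 1.3889 = 25.1852 ≈ 25.185
Degrees of freedom = 3 − 1 = 2; critical value at α = 0.05 is 5.991.
Since 25.185 > 5.991, we reject the null hypothesis — the data do not fit the 12:3:1 ratio.

25.185; not consistent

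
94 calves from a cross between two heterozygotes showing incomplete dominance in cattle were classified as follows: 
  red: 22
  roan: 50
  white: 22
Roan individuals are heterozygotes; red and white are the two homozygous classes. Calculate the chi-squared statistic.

0.383

With incomplete dominance, a heterozygote × heterozygote cross gives a 1:2:1 phenotypic ratio.
Under the 1:2:1 hypothesis (Σ ratio = 4, N = 94):
  red: 94 × 1/4 = 23.5
  roan: 94 × 2/4 = 47
  white: 94 × 1/4 = 23.5
χ² = Σ (O − E)² / E
  red: (22 − 23.5)² / 23.5 = 0.0957
  roan: (50 − 47)² / 47 = 0.1915
  white: (22 − 23.5)² / 23.5 = 0.0957
χ² = 0.0957 + 0.1915 + 0.0957 = 0.3829 ≈ 0.383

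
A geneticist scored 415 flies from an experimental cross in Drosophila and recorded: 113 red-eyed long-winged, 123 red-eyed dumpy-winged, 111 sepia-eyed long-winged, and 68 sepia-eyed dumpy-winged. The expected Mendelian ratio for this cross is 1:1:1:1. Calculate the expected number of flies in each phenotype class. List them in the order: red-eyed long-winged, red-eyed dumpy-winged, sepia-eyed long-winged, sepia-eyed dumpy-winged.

Under the 1:1:1:1 hypothesis (Σ ratio = 4, N = 415):
  red-eyed long-winged: 415 × 1/4 = 103.75
  red-eyed dumpy-winged: 415 × 1/4 = 103.75
  sepia-eyed long-winged: 415 × 1/4 = 103.75
  sepia-eyed dumpy-winged: 415 × 1/4 = 103.75

103.75, 103.75, 103.75, 103.75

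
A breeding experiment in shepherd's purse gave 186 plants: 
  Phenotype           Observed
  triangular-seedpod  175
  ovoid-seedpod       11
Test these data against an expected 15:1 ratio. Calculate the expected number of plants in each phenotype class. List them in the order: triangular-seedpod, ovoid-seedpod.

174.375, 11.625

Under the 15:1 hypothesis (Σ ratio = 16, N = 186):
  triangular-seedpod: 186 × 15/16 = 174.375
  ovoid-seedpod: 186 × 1/16 = 11.625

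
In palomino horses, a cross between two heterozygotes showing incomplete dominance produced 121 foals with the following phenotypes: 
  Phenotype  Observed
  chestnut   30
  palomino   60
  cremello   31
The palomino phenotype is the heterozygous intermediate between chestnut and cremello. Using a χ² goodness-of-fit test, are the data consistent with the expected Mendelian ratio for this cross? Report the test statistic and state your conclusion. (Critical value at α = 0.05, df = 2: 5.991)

With incomplete dominance, a heterozygote × heterozygote cross gives a 1:2:1 phenotypic ratio.
Total ratio parts = 4. Expected numbers out of 121:
  chestnut: 121 × 1/4 = 30.25
  palomino: 121 × 2/4 = 60.5
  cremello: 121 × 1/4 = 30.25
χ² = Σ (O − E)² / E
  chestnut: (30 − 30.25)² / 30.25 = 0.0021
  palomino: (60 − 60.5)² / 60.5 = 0.0041
  cremello: (31 − 30.25)² / 30.25 = 0.0186
χ² = 0.0021 + 0.0041 + 0.0186 = 0.0248 ≈ 0.025
Degrees of freedom = 3 − 1 = 2; critical value at α = 0.05 is 5.991.
Since 0.025 < 5.991, we fail to reject the null hypothesis — the data are consistent with the 1:2:1 ratio.

0.025; consistent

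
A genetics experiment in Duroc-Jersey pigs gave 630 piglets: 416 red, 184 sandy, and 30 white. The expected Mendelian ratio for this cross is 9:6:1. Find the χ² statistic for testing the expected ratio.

24.504

The 9:6:1 ratio has 16 parts, so with N = 630 the expected counts are:
  red: 630 × 9/16 = 354.375
  sandy: 630 × 6/16 = 236.25
  white: 630 × 1/16 = 39.375
χ² = Σ (O − E)² / E
  red: (416 − 354.375)² / 354.375 = 10.7164
  sandy: (184 − 236.25)² / 236.25 = 11.5558
  white: (30 − 39.375)² / 39.375 = 2.2321
χ² = 10.7164 + 11.5558 + 2.2321 = 24.5043 ≈ 24.504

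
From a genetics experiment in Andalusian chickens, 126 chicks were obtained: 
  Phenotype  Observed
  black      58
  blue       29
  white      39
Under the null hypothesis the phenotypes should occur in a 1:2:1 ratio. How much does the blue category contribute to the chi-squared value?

The 1:2:1 ratio has 4 parts, so with N = 126 the expected counts are:
  black: 126 × 1/4 = 31.5
  blue: 126 × 2/4 = 63
  white: 126 × 1/4 = 31.5
Contribution of blue: (29 − 63)² / 63 = 18.3492

18.349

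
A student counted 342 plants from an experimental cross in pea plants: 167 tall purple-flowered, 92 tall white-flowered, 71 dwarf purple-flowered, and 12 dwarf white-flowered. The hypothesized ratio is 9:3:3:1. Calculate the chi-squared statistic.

The 9:3:3:1 ratio has 16 parts, so with N = 342 the expected counts are:
  tall purple-flowered: 342 × 9/16 = 192.375
  tall white-flowered: 342 × 3/16 = 64.125
  dwarf purple-flowered: 342 × 3/16 = 64.125
  dwarf white-flowered: 342 × 1/16 = 21.375
χ² = Σ (O − E)² / E
  tall purple-flowered: (167 − 192.375)² / 192.375 = 3.3471
  tall white-flowered: (92 − 64.125)² / 64.125 = 12.1172
  dwarf purple-flowered: (71 − 64.125)² / 64.125 = 0.7371
  dwarf white-flowered: (12 − 21.375)² / 21.375 = 4.1118
χ² = 3.3471 + 12.1172 + 0.7371 + 4.1118 = 20.3132 ≈ 20.313

20.313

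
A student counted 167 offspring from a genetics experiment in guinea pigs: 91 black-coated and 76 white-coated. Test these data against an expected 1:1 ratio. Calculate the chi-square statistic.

1.347

Total ratio parts = 2. Expected numbers out of 167:
  black-coated: 167 × 1/2 = 83.5
  white-coated: 167 × 1/2 = 83.5
χ² = Σ (O − E)² / E
  black-coated: (91 − 83.5)² / 83.5 = 0.6737
  white-coated: (76 − 83.5)² / 83.5 = 0.6737
χ² = 0.6737 + 0.6737 = 1.3474 ≈ 1.347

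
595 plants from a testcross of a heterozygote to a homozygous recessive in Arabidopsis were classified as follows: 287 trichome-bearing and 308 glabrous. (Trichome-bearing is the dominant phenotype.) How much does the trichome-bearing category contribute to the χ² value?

0.371

A testcross of a heterozygote (Aa × aa) gives a 1:1 phenotypic ratio.
Total ratio parts = 2. Expected numbers out of 595:
  trichome-bearing: 595 × 1/2 = 297.5
  glabrous: 595 × 1/2 = 297.5
Contribution of trichome-bearing: (287 − 297.5)² / 297.5 = 0.3706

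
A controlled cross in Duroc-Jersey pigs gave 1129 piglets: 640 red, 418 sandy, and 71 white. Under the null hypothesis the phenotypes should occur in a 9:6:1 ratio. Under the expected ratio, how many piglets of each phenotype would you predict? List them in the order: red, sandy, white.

635.0625, 423.375, 70.5625

Total ratio parts = 16. Expected numbers out of 1129:
  red: 1129 × 9/16 = 635.0625
  sandy: 1129 × 6/16 = 423.375
  white: 1129 × 1/16 = 70.5625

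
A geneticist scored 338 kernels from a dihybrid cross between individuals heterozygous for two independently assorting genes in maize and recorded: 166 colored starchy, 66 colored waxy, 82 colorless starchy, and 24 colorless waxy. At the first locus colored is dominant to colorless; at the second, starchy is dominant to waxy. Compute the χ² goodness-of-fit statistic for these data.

9.035

A dihybrid F₂ with independent assortment and complete dominance at both loci gives a 9:3:3:1 phenotypic ratio.
Expected counts for N = 338 under a 9:3:3:1 ratio (total parts = 16):
  colored starchy: 338 × 9/16 = 190.125
  colored waxy: 338 × 3/16 = 63.375
  colorless starchy: 338 × 3/16 = 63.375
  colorless waxy: 338 × 1/16 = 21.125
χ² = Σ (O − E)² / E
  colored starchy: (166 − 190.125)² / 190.125 = 3.0612
  colored waxy: (66 − 63.375)² / 63.375 = 0.1087
  colorless starchy: (82 − 63.375)² / 63.375 = 5.4736
  colorless waxy: (24 − 21.125)² / 21.125 = 0.3913
χ² = 3.0612 + 0.1087 + 5.4736 + 0.3913 = 9.0348 ≈ 9.035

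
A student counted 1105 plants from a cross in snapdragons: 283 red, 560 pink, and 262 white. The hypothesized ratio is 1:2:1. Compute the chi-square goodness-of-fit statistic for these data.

1.002

The 1:2:1 ratio has 4 parts, so with N = 1105 the expected counts are:
  red: 1105 × 1/4 = 276.25
  pink: 1105 × 2/4 = 552.5
  white: 1105 × 1/4 = 276.25
χ² = Σ (O − E)² / E
  red: (283 − 276.25)² / 276.25 = 0.1649
  pink: (560 − 552.5)² / 552.5 = 0.1018
  white: (262 − 276.25)² / 276.25 = 0.7351
χ² = 0.1649 + 0.1018 + 0.7351 = 1.0018 ≈ 1.002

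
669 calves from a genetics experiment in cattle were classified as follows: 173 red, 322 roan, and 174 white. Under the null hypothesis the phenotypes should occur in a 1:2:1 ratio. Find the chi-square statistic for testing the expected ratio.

0.937

Total ratio parts = 4. Expected numbers out of 669:
  red: 669 × 1/4 = 167.25
  roan: 669 × 2/4 = 334.5
  white: 669 × 1/4 = 167.25
χ² = Σ (O − E)² / E
  red: (173 − 167.25)² / 167.25 = 0.1977
  roan: (322 − 334.5)² / 334.5 = 0.4671
  white: (174 − 167.25)² / 167.25 = 0.2724
χ² = 0.1977 + 0.4671 + 0.2724 = 0.9372 ≈ 0.937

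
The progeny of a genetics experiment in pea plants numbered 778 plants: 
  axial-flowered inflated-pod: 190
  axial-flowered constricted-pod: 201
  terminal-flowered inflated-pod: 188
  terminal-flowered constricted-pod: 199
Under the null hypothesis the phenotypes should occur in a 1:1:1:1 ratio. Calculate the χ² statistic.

0.643

Expected counts for N = 778 under a 1:1:1:1 ratio (total parts = 4):
  axial-flowered inflated-pod: 778 × 1/4 = 194.5
  axial-flowered constricted-pod: 778 × 1/4 = 194.5
  terminal-flowered inflated-pod: 778 × 1/4 = 194.5
  terminal-flowered constricted-pod: 778 × 1/4 = 194.5
χ² = Σ (O − E)² / E
  axial-flowered inflated-pod: (190 − 194.5)² / 194.5 = 0.1041
  axial-flowered constricted-pod: (201 − 194.5)² / 194.5 = 0.2172
  terminal-flowered inflated-pod: (188 − 194.5)² / 194.5 = 0.2172
  terminal-flowered constricted-pod: (199 − 194.5)² / 194.5 = 0.1041
χ² = 0.1041 + 0.2172 + 0.2172 + 0.1041 = 0.6426 ≈ 0.643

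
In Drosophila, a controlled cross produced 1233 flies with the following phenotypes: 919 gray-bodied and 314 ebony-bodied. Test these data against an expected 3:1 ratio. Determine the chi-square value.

0.143

Expected counts for N = 1233 under a 3:1 ratio (total parts = 4):
  gray-bodied: 1233 × 3/4 = 924.75
  ebony-bodied: 1233 × 1/4 = 308.25
χ² = Σ (O − E)² / E
  gray-bodied: (919 − 924.75)² / 924.75 = 0.0358
  ebony-bodied: (314 − 308.25)² / 308.25 = 0.1073
χ² = 0.0358 + 0.1073 = 0.1431 ≈ 0.143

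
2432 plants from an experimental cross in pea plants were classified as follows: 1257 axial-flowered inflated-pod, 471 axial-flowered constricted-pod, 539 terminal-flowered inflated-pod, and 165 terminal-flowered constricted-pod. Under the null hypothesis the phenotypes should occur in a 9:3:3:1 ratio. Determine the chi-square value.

Under the 9:3:3:1 hypothesis (Σ ratio = 16, N = 2432):
  axial-flowered inflated-pod: 2432 × 9/16 = 1368
  axial-flowered constricted-pod: 2432 × 3/16 = 456
  terminal-flowered inflated-pod: 2432 × 3/16 = 456
  terminal-flowered constricted-pod: 2432 × 1/16 = 152
χ² = Σ (O − E)² / E
  axial-flowered inflated-pod: (1257 − 1368)² / 1368 = 9.0066
  axial-flowered constricted-pod: (471 − 456)² / 456 = 0.4934
  terminal-flowered inflated-pod: (539 − 456)² / 456 = 15.1075
  terminal-flowered constricted-pod: (165 − 152)² / 152 = 1.1118
χ² = 9.0066 + 0.4934 + 15.1075 + 1.1118 = 25.7193 ≈ 25.719

25.719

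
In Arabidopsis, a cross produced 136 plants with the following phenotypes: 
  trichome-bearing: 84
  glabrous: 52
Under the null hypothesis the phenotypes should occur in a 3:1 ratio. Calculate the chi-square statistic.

The 3:1 ratio has 4 parts, so with N = 136 the expected counts are:
  trichome-bearing: 136 × 3/4 = 102
  glabrous: 136 × 1/4 = 34
χ² = Σ (O − E)² / E
  trichome-bearing: (84 − 102)² / 102 = 3.1765
  glabrous: (52 − 34)² / 34 = 9.5294
χ² = 3.1765 + 9.5294 = 12.7059 ≈ 12.706

12.706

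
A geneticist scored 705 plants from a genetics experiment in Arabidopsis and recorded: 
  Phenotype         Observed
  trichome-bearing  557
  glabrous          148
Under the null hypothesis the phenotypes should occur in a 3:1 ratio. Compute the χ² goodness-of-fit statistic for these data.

6.037

Total ratio parts = 4. Expected numbers out of 705:
  trichome-bearing: 705 × 3/4 = 528.75
  glabrous: 705 × 1/4 = 176.25
χ² = Σ (O − E)² / E
  trichome-bearing: (557 − 528.75)² / 528.75 = 1.5093
  glabrous: (148 − 176.25)² / 176.25 = 4.5280
χ² = 1.5093 + 4.5280 = 6.0373 ≈ 6.037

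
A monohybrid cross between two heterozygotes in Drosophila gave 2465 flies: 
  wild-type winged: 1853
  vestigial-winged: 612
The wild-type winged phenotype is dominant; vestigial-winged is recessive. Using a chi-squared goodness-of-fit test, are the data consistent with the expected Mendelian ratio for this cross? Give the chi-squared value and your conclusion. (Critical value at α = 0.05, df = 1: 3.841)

0.039; consistent

For a monohybrid cross between heterozygotes with complete dominance, the expected phenotypic ratio is 3:1.
The 3:1 ratio has 4 parts, so with N = 2465 the expected counts are:
  wild-type winged: 2465 × 3/4 = 1848.75
  vestigial-winged: 2465 × 1/4 = 616.25
χ² = Σ (O − E)² / E
  wild-type winged: (1853 − 1848.75)² / 1848.75 = 0.0098
  vestigial-winged: (612 − 616.25)² / 616.25 = 0.0293
χ² = 0.0098 + 0.0293 = 0.0391 ≈ 0.039
Degrees of freedom = 2 − 1 = 1; critical value at α = 0.05 is 3.841.
Since 0.039 < 3.841, we fail to reject the null hypothesis — the data are consistent with the 3:1 ratio.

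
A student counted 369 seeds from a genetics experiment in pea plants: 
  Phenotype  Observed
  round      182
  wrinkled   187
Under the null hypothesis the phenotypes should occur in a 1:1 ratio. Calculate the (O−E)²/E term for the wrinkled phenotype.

0.034

The 1:1 ratio has 2 parts, so with N = 369 the expected counts are:
  round: 369 × 1/2 = 184.5
  wrinkled: 369 × 1/2 = 184.5
Contribution of wrinkled: (187 − 184.5)² / 184.5 = 0.0339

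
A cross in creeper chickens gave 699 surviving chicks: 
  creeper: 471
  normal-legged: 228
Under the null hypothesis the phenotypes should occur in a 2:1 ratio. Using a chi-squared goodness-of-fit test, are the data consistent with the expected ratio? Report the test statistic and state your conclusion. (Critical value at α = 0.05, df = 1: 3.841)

0.161; consistent

Expected counts for N = 699 under a 2:1 ratio (total parts = 3):
  creeper: 699 × 2/3 = 466
  normal-legged: 699 × 1/3 = 233
χ² = Σ (O − E)² / E
  creeper: (471 − 466)² / 466 = 0.0536
  normal-legged: (228 − 233)² / 233 = 0.1073
χ² = 0.0536 + 0.1073 = 0.1609 ≈ 0.161
Degrees of freedom = 2 − 1 = 1; critical value at α = 0.05 is 3.841.
Since 0.161 < 3.841, we fail to reject the null hypothesis — the data are consistent with the 2:1 ratio.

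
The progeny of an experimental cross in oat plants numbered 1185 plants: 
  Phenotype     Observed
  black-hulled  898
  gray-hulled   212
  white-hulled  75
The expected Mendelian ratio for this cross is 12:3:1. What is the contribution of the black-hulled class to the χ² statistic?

The 12:3:1 ratio has 16 parts, so with N = 1185 the expected counts are:
  black-hulled: 1185 × 12/16 = 888.75
  gray-hulled: 1185 × 3/16 = 222.1875
  white-hulled: 1185 × 1/16 = 74.0625
Contribution of black-hulled: (898 − 888.75)² / 888.75 = 0.0963

0.096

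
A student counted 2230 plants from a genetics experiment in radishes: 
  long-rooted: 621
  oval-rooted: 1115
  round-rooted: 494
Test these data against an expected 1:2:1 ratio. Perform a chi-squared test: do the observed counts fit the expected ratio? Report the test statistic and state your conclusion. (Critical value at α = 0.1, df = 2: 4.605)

14.465; not consistent

Under the 1:2:1 hypothesis (Σ ratio = 4, N = 2230):
  long-rooted: 2230 × 1/4 = 557.5
  oval-rooted: 2230 × 2/4 = 1115
  round-rooted: 2230 × 1/4 = 557.5
χ² = Σ (O − E)² / E
  long-rooted: (621 − 557.5)² / 557.5 = 7.2327
  oval-rooted: (1115 − 1115)² / 1115 = 0.0000
  round-rooted: (494 − 557.5)² / 557.5 = 7.2327
χ² = 7.2327 + 0.0000 + 7.2327 = 14.4654 ≈ 14.465
Degrees of freedom = 3 − 1 = 2; critical value at α = 0.1 is 4.605.
Since 14.465 > 4.605, we reject the null hypothesis — the data do not fit the 1:2:1 ratio.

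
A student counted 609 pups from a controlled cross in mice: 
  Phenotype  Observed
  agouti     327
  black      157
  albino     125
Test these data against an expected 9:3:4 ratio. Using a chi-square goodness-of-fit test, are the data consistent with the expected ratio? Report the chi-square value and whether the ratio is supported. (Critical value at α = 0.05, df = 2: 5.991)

21.636; not consistent

Expected counts for N = 609 under a 9:3:4 ratio (total parts = 16):
  agouti: 609 × 9/16 = 342.5625
  black: 609 × 3/16 = 114.1875
  albino: 609 × 4/16 = 152.25
χ² = Σ (O − E)² / E
  agouti: (327 − 342.5625)² / 342.5625 = 0.7070
  black: (157 − 114.1875)² / 114.1875 = 16.0518
  albino: (125 − 152.25)² / 152.25 = 4.8773
χ² = 0.7070 + 16.0518 + 4.8773 = 21.6361 ≈ 21.636
Degrees of freedom = 3 − 1 = 2; critical value at α = 0.05 is 5.991.
Since 21.636 > 5.991, we reject the null hypothesis — the data do not fit the 9:3:4 ratio.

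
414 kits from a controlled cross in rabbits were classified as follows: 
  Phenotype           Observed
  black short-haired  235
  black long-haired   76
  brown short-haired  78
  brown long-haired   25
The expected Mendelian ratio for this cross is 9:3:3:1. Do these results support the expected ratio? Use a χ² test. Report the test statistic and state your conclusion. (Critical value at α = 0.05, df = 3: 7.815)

0.085; consistent

Total ratio parts = 16. Expected numbers out of 414:
  black short-haired: 414 × 9/16 = 232.875
  black long-haired: 414 × 3/16 = 77.625
  brown short-haired: 414 × 3/16 = 77.625
  brown long-haired: 414 × 1/16 = 25.875
χ² = Σ (O − E)² / E
  black short-haired: (235 − 232.875)² / 232.875 = 0.0194
  black long-haired: (76 − 77.625)² / 77.625 = 0.0340
  brown short-haired: (78 − 77.625)² / 77.625 = 0.0018
  brown long-haired: (25 − 25.875)² / 25.875 = 0.0296
χ² = 0.0194 + 0.0340 + 0.0018 + 0.0296 = 0.0848 ≈ 0.085
Degrees of freedom = 4 − 1 = 3; critical value at α = 0.05 is 7.815.
Since 0.085 < 7.815, we fail to reject the null hypothesis — the data are consistent with the 9:3:3:1 ratio.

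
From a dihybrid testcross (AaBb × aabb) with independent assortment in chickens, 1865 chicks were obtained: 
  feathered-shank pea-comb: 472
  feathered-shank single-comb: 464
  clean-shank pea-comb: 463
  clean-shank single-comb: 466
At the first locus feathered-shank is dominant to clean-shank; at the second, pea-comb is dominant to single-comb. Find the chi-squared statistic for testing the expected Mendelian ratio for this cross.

0.105

A dihybrid testcross with independent assortment gives a 1:1:1:1 ratio.
Expected counts for N = 1865 under a 1:1:1:1 ratio (total parts = 4):
  feathered-shank pea-comb: 1865 × 1/4 = 466.25
  feathered-shank single-comb: 1865 × 1/4 = 466.25
  clean-shank pea-comb: 1865 × 1/4 = 466.25
  clean-shank single-comb: 1865 × 1/4 = 466.25
χ² = Σ (O − E)² / E
  feathered-shank pea-comb: (472 − 466.25)² / 466.25 = 0.0709
  feathered-shank single-comb: (464 − 466.25)² / 466.25 = 0.0109
  clean-shank pea-comb: (463 − 466.25)² / 466.25 = 0.0227
  clean-shank single-comb: (466 − 466.25)² / 466.25 = 0.0001
χ² = 0.0709 + 0.0109 + 0.0227 + 0.0001 = 0.1046 ≈ 0.105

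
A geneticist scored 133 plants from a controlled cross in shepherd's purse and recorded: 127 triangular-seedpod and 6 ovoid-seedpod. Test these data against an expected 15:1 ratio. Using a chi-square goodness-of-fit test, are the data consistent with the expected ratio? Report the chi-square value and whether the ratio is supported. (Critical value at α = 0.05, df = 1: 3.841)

0.686; consistent

Total ratio parts = 16. Expected numbers out of 133:
  triangular-seedpod: 133 × 15/16 = 124.6875
  ovoid-seedpod: 133 × 1/16 = 8.3125
χ² = Σ (O − E)² / E
  triangular-seedpod: (127 − 124.6875)² / 124.6875 = 0.0429
  ovoid-seedpod: (6 − 8.3125)² / 8.3125 = 0.6433
χ² = 0.0429 + 0.6433 = 0.6862 ≈ 0.686
Degrees of freedom = 2 − 1 = 1; critical value at α = 0.05 is 3.841.
Since 0.686 < 3.841, we fail to reject the null hypothesis — the data are consistent with the 15:1 ratio.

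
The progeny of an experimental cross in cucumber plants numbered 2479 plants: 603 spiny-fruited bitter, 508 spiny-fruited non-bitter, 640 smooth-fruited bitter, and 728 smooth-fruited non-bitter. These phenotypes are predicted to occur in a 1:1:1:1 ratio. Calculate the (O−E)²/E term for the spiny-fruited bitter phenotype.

Total ratio parts = 4. Expected numbers out of 2479:
  spiny-fruited bitter: 2479 × 1/4 = 619.75
  spiny-fruited non-bitter: 2479 × 1/4 = 619.75
  smooth-fruited bitter: 2479 × 1/4 = 619.75
  smooth-fruited non-bitter: 2479 × 1/4 = 619.75
Contribution of spiny-fruited bitter: (603 − 619.75)² / 619.75 = 0.4527

0.453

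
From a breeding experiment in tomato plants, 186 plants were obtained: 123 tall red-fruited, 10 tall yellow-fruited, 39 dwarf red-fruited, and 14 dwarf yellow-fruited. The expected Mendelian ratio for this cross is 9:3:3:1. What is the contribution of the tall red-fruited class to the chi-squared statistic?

3.227

Expected counts for N = 186 under a 9:3:3:1 ratio (total parts = 16):
  tall red-fruited: 186 × 9/16 = 104.625
  tall yellow-fruited: 186 × 3/16 = 34.875
  dwarf red-fruited: 186 × 3/16 = 34.875
  dwarf yellow-fruited: 186 × 1/16 = 11.625
Contribution of tall red-fruited: (123 − 104.625)² / 104.625 = 3.2272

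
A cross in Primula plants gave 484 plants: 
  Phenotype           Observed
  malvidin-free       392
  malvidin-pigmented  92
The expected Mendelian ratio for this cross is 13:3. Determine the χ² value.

The 13:3 ratio has 16 parts, so with N = 484 the expected counts are:
  malvidin-free: 484 × 13/16 = 393.25
  malvidin-pigmented: 484 × 3/16 = 90.75
χ² = Σ (O − E)² / E
  malvidin-free: (392 − 393.25)² / 393.25 = 0.0040
  malvidin-pigmented: (92 − 90.75)² / 90.75 = 0.0172
χ² = 0.0040 + 0.0172 = 0.0212 ≈ 0.021

0.021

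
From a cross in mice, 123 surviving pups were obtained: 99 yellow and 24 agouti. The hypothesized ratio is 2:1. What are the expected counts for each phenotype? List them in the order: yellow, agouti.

Expected counts for N = 123 under a 2:1 ratio (total parts = 3):
  yellow: 123 × 2/3 = 82
  agouti: 123 × 1/3 = 41

82, 41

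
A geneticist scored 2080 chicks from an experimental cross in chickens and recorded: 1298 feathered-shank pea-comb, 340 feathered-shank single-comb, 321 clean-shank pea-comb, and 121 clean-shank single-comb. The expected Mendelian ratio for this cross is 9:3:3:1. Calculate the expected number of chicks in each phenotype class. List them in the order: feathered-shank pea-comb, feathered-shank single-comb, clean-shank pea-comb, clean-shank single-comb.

Total ratio parts = 16. Expected numbers out of 2080:
  feathered-shank pea-comb: 2080 × 9/16 = 1170
  feathered-shank single-comb: 2080 × 3/16 = 390
  clean-shank pea-comb: 2080 × 3/16 = 390
  clean-shank single-comb: 2080 × 1/16 = 130

1170, 390, 390, 130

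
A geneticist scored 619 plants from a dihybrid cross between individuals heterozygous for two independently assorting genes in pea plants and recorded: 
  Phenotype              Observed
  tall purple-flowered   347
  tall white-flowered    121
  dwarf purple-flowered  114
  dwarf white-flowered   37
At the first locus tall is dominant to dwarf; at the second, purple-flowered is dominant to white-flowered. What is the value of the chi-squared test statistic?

A dihybrid F₂ with independent assortment and complete dominance at both loci gives a 9:3:3:1 phenotypic ratio.
The 9:3:3:1 ratio has 16 parts, so with N = 619 the expected counts are:
  tall purple-flowered: 619 × 9/16 = 348.1875
  tall white-flowered: 619 × 3/16 = 116.0625
  dwarf purple-flowered: 619 × 3/16 = 116.0625
  dwarf white-flowered: 619 × 1/16 = 38.6875
χ² = Σ (O − E)² / E
  tall purple-flowered: (347 − 348.1875)² / 348.1875 = 0.0040
  tall white-flowered: (121 − 116.0625)² / 116.0625 = 0.2100
  dwarf purple-flowered: (114 − 116.0625)² / 116.0625 = 0.0367
  dwarf white-flowered: (37 − 38.6875)² / 38.6875 = 0.0736
χ² = 0.0040 + 0.2100 + 0.0367 + 0.0736 = 0.3243 ≈ 0.324

0.324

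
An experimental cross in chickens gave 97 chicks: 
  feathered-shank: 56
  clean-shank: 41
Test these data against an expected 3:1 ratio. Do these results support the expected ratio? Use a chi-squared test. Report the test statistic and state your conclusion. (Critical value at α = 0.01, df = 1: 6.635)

15.426; not consistent

The 3:1 ratio has 4 parts, so with N = 97 the expected counts are:
  feathered-shank: 97 × 3/4 = 72.75
  clean-shank: 97 × 1/4 = 24.25
χ² = Σ (O − E)² / E
  feathered-shank: (56 − 72.75)² / 72.75 = 3.8565
  clean-shank: (41 − 24.25)² / 24.25 = 11.5696
χ² = 3.8565 + 11.5696 = 15.4261 ≈ 15.426
Degrees of freedom = 2 − 1 = 1; critical value at α = 0.01 is 6.635.
Since 15.426 > 6.635, we reject the null hypothesis — the data do not fit the 3:1 ratio.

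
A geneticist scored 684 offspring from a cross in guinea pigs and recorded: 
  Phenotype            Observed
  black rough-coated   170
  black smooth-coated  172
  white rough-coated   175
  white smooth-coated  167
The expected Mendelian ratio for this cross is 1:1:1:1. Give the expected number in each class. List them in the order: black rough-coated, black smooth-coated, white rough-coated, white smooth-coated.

171, 171, 171, 171

Expected counts for N = 684 under a 1:1:1:1 ratio (total parts = 4):
  black rough-coated: 684 × 1/4 = 171
  black smooth-coated: 684 × 1/4 = 171
  white rough-coated: 684 × 1/4 = 171
  white smooth-coated: 684 × 1/4 = 171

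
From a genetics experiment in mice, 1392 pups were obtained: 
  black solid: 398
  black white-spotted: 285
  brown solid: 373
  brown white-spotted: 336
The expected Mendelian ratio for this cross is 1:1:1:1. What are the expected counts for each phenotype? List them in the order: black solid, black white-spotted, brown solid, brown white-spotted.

Expected counts for N = 1392 under a 1:1:1:1 ratio (total parts = 4):
  black solid: 1392 × 1/4 = 348
  black white-spotted: 1392 × 1/4 = 348
  brown solid: 1392 × 1/4 = 348
  brown white-spotted: 1392 × 1/4 = 348

348, 348, 348, 348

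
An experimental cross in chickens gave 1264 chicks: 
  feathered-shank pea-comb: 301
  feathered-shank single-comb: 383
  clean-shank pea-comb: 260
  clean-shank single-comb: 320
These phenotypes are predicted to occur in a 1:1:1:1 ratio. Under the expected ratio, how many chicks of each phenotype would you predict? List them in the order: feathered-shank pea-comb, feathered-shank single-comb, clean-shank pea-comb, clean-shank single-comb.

Expected counts for N = 1264 under a 1:1:1:1 ratio (total parts = 4):
  feathered-shank pea-comb: 1264 × 1/4 = 316
  feathered-shank single-comb: 1264 × 1/4 = 316
  clean-shank pea-comb: 1264 × 1/4 = 316
  clean-shank single-comb: 1264 × 1/4 = 316

316, 316, 316, 316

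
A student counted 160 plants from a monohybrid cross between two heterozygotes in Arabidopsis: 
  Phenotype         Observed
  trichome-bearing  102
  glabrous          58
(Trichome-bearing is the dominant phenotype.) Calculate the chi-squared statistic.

For a monohybrid cross between heterozygotes with complete dominance, the expected phenotypic ratio is 3:1.
Under the 3:1 hypothesis (Σ ratio = 4, N = 160):
  trichome-bearing: 160 × 3/4 = 120
  glabrous: 160 × 1/4 = 40
χ² = Σ (O − E)² / E
  trichome-bearing: (102 − 120)² / 120 = 2.7000
  glabrous: (58 − 40)² / 40 = 8.1000
χ² = 2.7000 + 8.1000 = 10.800

10.800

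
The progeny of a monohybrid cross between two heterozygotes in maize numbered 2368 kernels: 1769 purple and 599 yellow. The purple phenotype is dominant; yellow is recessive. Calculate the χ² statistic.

For a monohybrid cross between heterozygotes with complete dominance, the expected phenotypic ratio is 3:1.
Total ratio parts = 4. Expected numbers out of 2368:
  purple: 2368 × 3/4 = 1776
  yellow: 2368 × 1/4 = 592
χ² = Σ (O − E)² / E
  purple: (1769 − 1776)² / 1776 = 0.0276
  yellow: (599 − 592)² / 592 = 0.0828
χ² = 0.0276 + 0.0828 = 0.1104 ≈ 0.110

0.110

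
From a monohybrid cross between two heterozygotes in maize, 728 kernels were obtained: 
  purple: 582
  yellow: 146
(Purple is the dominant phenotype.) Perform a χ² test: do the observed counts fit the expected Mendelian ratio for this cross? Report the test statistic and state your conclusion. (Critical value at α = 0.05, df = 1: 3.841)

For a monohybrid cross between heterozygotes with complete dominance, the expected phenotypic ratio is 3:1.
Under the 3:1 hypothesis (Σ ratio = 4, N = 728):
  purple: 728 × 3/4 = 546
  yellow: 728 × 1/4 = 182
χ² = Σ (O − E)² / E
  purple: (582 − 546)² / 546 = 2.3736
  yellow: (146 − 182)² / 182 = 7.1209
χ² = 2.3736 + 7.1209 = 9.4945 ≈ 9.495
Degrees of freedom = 2 − 1 = 1; critical value at α = 0.05 is 3.841.
Since 9.495 > 3.841, we reject the null hypothesis — the data do not fit the 3:1 ratio.

9.495; not consistent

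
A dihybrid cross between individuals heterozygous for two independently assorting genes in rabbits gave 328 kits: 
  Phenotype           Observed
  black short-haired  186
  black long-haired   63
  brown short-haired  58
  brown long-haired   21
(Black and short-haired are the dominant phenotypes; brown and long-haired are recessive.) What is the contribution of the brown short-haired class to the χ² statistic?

0.199

A dihybrid F₂ with independent assortment and complete dominance at both loci gives a 9:3:3:1 phenotypic ratio.
Under the 9:3:3:1 hypothesis (Σ ratio = 16, N = 328):
  black short-haired: 328 × 9/16 = 184.5
  black long-haired: 328 × 3/16 = 61.5
  brown short-haired: 328 × 3/16 = 61.5
  brown long-haired: 328 × 1/16 = 20.5
Contribution of brown short-haired: (58 − 61.5)² / 61.5 = 0.1992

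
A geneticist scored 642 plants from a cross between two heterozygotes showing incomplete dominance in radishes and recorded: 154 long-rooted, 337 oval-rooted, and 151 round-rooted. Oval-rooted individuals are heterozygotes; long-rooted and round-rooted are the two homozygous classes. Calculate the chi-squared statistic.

1.623

With incomplete dominance, a heterozygote × heterozygote cross gives a 1:2:1 phenotypic ratio.
Under the 1:2:1 hypothesis (Σ ratio = 4, N = 642):
  long-rooted: 642 × 1/4 = 160.5
  oval-rooted: 642 × 2/4 = 321
  round-rooted: 642 × 1/4 = 160.5
χ² = Σ (O − E)² / E
  long-rooted: (154 − 160.5)² / 160.5 = 0.2632
  oval-rooted: (337 − 321)² / 321 = 0.7975
  round-rooted: (151 − 160.5)² / 160.5 = 0.5623
χ² = 0.2632 + 0.7975 + 0.5623 = 1.623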